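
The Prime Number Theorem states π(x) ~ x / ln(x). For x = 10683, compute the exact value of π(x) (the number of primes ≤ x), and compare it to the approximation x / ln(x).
π(10683) = 1302;  x/ln(x) ≈ 1151.63;  relative error ≈ 11.55%.

Directly count primes up to 10683: π(10683) = 1302. The PNT approximation gives 10683/ln(10683) ≈ 10683/9.27641 ≈ 1151.63. Relative error (π(x) − x/ln(x)) / π(x) ≈ 11.55%; the approximation is known to undercount slightly (Li(x) is a better estimate).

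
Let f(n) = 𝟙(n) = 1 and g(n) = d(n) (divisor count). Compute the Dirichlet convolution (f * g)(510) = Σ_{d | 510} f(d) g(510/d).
(𝟙 * d)(510) = 81

Divisors of 510: [1, 2, 3, 5, 6, 10, 15, 17, 30, 34, 51, 85, 102, 170, 255, 510]. For each d | 510:
  d = 1: 𝟙(1) · d(510/1) = 1 · 16 = 16
  d = 2: 𝟙(2) · d(510/2) = 1 · 8 = 8
  d = 3: 𝟙(3) · d(510/3) = 1 · 8 = 8
  d = 5: 𝟙(5) · d(510/5) = 1 · 8 = 8
  d = 6: 𝟙(6) · d(510/6) = 1 · 4 = 4
  d = 10: 𝟙(10) · d(510/10) = 1 · 4 = 4
  d = 15: 𝟙(15) · d(510/15) = 1 · 4 = 4
  d = 17: 𝟙(17) · d(510/17) = 1 · 8 = 8
  d = 30: 𝟙(30) · d(510/30) = 1 · 2 = 2
  d = 34: 𝟙(34) · d(510/34) = 1 · 4 = 4
  d = 51: 𝟙(51) · d(510/51) = 1 · 4 = 4
  d = 85: 𝟙(85) · d(510/85) = 1 · 4 = 4
  d = 102: 𝟙(102) · d(510/102) = 1 · 2 = 2
  d = 170: 𝟙(170) · d(510/170) = 1 · 2 = 2
  d = 255: 𝟙(255) · d(510/255) = 1 · 2 = 2
  d = 510: 𝟙(510) · d(510/510) = 1 · 1 = 1
Summing: (𝟙 * d)(510) = 16 + 8 + 8 + 8 + 4 + 4 + 4 + 8 + 2 + 4 + 4 + 4 + 2 + 2 + 2 + 1 = 81.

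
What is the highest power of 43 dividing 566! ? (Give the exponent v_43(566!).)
v_43(566!) = 13

Legendre's formula: v_p(n!) = Σ_{k ≥ 1} ⌊n / p^k⌋. For p = 43, n = 566, the terms are:
  ⌊566/43^1⌋ = ⌊566/43⌋ = 13
(the next term ⌊566/43^2⌋ = 0, terminating the sum). Summing: v_43(566!) = 13 = 13.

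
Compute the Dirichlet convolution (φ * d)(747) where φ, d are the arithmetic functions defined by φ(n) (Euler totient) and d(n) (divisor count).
(φ * d)(747) = 1092

Divisors of 747: [1, 3, 9, 83, 249, 747]. For each d | 747:
  d = 1: φ(1) · d(747/1) = 1 · 6 = 6
  d = 3: φ(3) · d(747/3) = 2 · 4 = 8
  d = 9: φ(9) · d(747/9) = 6 · 2 = 12
  d = 83: φ(83) · d(747/83) = 82 · 3 = 246
  d = 249: φ(249) · d(747/249) = 164 · 2 = 328
  d = 747: φ(747) · d(747/747) = 492 · 1 = 492
Summing: (φ * d)(747) = 6 + 8 + 12 + 246 + 328 + 492 = 1092.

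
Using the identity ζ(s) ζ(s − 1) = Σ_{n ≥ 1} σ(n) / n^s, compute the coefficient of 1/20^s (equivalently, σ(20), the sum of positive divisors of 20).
σ(20) = 42

In the product (Σ m^0/m^s)(Σ k / k^s) = Σ (Σ_{d | n} d) / n^s, the coefficient of 1/n^s is σ(n) = Σ_{d | n} d. For n = 20, divisors are [1, 2, 4, 5, 10, 20]; summing: σ(20) = 42.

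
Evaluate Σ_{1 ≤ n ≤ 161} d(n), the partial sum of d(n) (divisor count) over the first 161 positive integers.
Σ_{n ≤ 161} d(n) = 846

Compute d(n) for each 1 ≤ n ≤ 161: d(1) = 1, d(2) = 2, d(3) = 2, d(4) = 3, d(5) = 2, d(6) = 4, d(7) = 2, d(8) = 4, d(9) = 3, d(10) = 4, d(11) = 2, d(12) = 6, d(13) = 2, d(14) = 4, d(15) = 4, d(16) = 5, d(17) = 2, d(18) = 6, d(19) = 2, d(20) = 6, d(21) = 4, d(22) = 4, d(23) = 2, d(24) = 8, d(25) = 3, d(26) = 4, d(27) = 4, d(28) = 6, d(29) = 2, d(30) = 8, d(31) = 2, d(32) = 6, d(33) = 4, d(34) = 4, d(35) = 4, d(36) = 9, d(37) = 2, d(38) = 4, d(39) = 4, d(40) = 8, d(41) = 2, d(42) = 8, d(43) = 2, d(44) = 6, d(45) = 6, d(46) = 4, d(47) = 2, d(48) = 10, d(49) = 3, d(50) = 6, d(51) = 4, d(52) = 6, d(53) = 2, d(54) = 8, d(55) = 4, d(56) = 8, d(57) = 4, d(58) = 4, d(59) = 2, d(60) = 12, d(61) = 2, d(62) = 4, d(63) = 6, d(64) = 7, d(65) = 4, d(66) = 8, d(67) = 2, d(68) = 6, d(69) = 4, d(70) = 8, d(71) = 2, d(72) = 12, d(73) = 2, d(74) = 4, d(75) = 6, d(76) = 6, d(77) = 4, d(78) = 8, d(79) = 2, d(80) = 10, d(81) = 5, d(82) = 4, d(83) = 2, d(84) = 12, d(85) = 4, d(86) = 4, d(87) = 4, d(88) = 8, d(89) = 2, d(90) = 12, d(91) = 4, d(92) = 6, d(93) = 4, d(94) = 4, d(95) = 4, d(96) = 12, d(97) = 2, d(98) = 6, d(99) = 6, d(100) = 9, d(101) = 2, d(102) = 8, d(103) = 2, d(104) = 8, d(105) = 8, d(106) = 4, d(107) = 2, d(108) = 12, d(109) = 2, d(110) = 8, d(111) = 4, d(112) = 10, d(113) = 2, d(114) = 8, d(115) = 4, d(116) = 6, d(117) = 6, d(118) = 4, d(119) = 4, d(120) = 16, d(121) = 3, d(122) = 4, d(123) = 4, d(124) = 6, d(125) = 4, d(126) = 12, d(127) = 2, d(128) = 8, d(129) = 4, d(130) = 8, d(131) = 2, d(132) = 12, d(133) = 4, d(134) = 4, d(135) = 8, d(136) = 8, d(137) = 2, d(138) = 8, d(139) = 2, d(140) = 12, d(141) = 4, d(142) = 4, d(143) = 4, d(144) = 15, d(145) = 4, d(146) = 4, d(147) = 6, d(148) = 6, d(149) = 2, d(150) = 12, d(151) = 2, d(152) = 8, d(153) = 6, d(154) = 8, d(155) = 4, d(156) = 12, d(157) = 2, d(158) = 4, d(159) = 4, d(160) = 12, d(161) = 4. Summing all 161 values: 846. (Dirichlet's divisor formula: Σ_{n ≤ x} d(n) = x ln(x) + (2γ − 1) x + O(√x). For x = 161, the asymptotic estimate is ≈ 842.97.)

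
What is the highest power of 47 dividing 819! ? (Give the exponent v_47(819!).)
v_47(819!) = 17

Legendre's formula: v_p(n!) = Σ_{k ≥ 1} ⌊n / p^k⌋. For p = 47, n = 819, the terms are:
  ⌊819/47^1⌋ = ⌊819/47⌋ = 17
(the next term ⌊819/47^2⌋ = 0, terminating the sum). Summing: v_47(819!) = 17 = 17.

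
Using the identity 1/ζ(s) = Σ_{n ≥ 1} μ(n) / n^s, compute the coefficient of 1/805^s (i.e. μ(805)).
μ(805) = -1

Factor n = 805 = 5 · 7 · 23. μ(n) = 0 if any exponent ≥ 2 (not squarefree); otherwise μ(n) = (−1)^{ω(n)} where ω(n) is the number of distinct prime factors. Applying: μ(805) = -1.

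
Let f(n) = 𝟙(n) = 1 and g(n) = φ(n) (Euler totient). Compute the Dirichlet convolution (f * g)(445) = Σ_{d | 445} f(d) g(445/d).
(𝟙 * φ)(445) = 445

Divisors of 445: [1, 5, 89, 445]. For each d | 445:
  d = 1: 𝟙(1) · φ(445/1) = 1 · 352 = 352
  d = 5: 𝟙(5) · φ(445/5) = 1 · 88 = 88
  d = 89: 𝟙(89) · φ(445/89) = 1 · 4 = 4
  d = 445: 𝟙(445) · φ(445/445) = 1 · 1 = 1
Summing: (𝟙 * φ)(445) = 352 + 88 + 4 + 1 = 445.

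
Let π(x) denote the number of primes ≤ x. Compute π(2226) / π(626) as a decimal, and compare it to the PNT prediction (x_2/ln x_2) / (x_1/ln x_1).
π(2226)/π(626) = 331/114 ≈ 2.9035;  PNT prediction ≈ 2.9707.

π(626) = 114 and π(2226) = 331, so π(2226)/π(626) ≈ 2.9035. The PNT-predicted ratio is (2226/ln(2226)) / (626/ln(626)) ≈ 2.9707. The two agree to within a few percent, as expected.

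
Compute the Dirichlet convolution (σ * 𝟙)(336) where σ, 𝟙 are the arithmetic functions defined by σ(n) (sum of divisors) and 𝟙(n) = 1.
(σ * 𝟙)(336) = 2565

Divisors of 336: [1, 2, 3, 4, 6, 7, 8, 12, 14, 16, 21, 24, 28, 42, 48, 56, 84, 112, 168, 336]. For each d | 336:
  d = 1: σ(1) · 𝟙(336/1) = 1 · 1 = 1
  d = 2: σ(2) · 𝟙(336/2) = 3 · 1 = 3
  d = 3: σ(3) · 𝟙(336/3) = 4 · 1 = 4
  d = 4: σ(4) · 𝟙(336/4) = 7 · 1 = 7
  d = 6: σ(6) · 𝟙(336/6) = 12 · 1 = 12
  d = 7: σ(7) · 𝟙(336/7) = 8 · 1 = 8
  d = 8: σ(8) · 𝟙(336/8) = 15 · 1 = 15
  d = 12: σ(12) · 𝟙(336/12) = 28 · 1 = 28
  d = 14: σ(14) · 𝟙(336/14) = 24 · 1 = 24
  d = 16: σ(16) · 𝟙(336/16) = 31 · 1 = 31
  d = 21: σ(21) · 𝟙(336/21) = 32 · 1 = 32
  d = 24: σ(24) · 𝟙(336/24) = 60 · 1 = 60
  d = 28: σ(28) · 𝟙(336/28) = 56 · 1 = 56
  d = 42: σ(42) · 𝟙(336/42) = 96 · 1 = 96
  d = 48: σ(48) · 𝟙(336/48) = 124 · 1 = 124
  d = 56: σ(56) · 𝟙(336/56) = 120 · 1 = 120
  d = 84: σ(84) · 𝟙(336/84) = 224 · 1 = 224
  d = 112: σ(112) · 𝟙(336/112) = 248 · 1 = 248
  d = 168: σ(168) · 𝟙(336/168) = 480 · 1 = 480
  d = 336: σ(336) · 𝟙(336/336) = 992 · 1 = 992
Summing: (σ * 𝟙)(336) = 1 + 3 + 4 + 7 + 12 + 8 + 15 + 28 + 24 + 31 + 32 + 60 + 56 + 96 + 124 + 120 + 224 + 248 + 480 + 992 = 2565.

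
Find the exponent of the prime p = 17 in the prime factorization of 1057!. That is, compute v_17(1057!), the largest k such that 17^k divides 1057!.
v_17(1057!) = 65

Legendre's formula: v_p(n!) = Σ_{k ≥ 1} ⌊n / p^k⌋. For p = 17, n = 1057, the terms are:
  ⌊1057/17^1⌋ = ⌊1057/17⌋ = 62
  ⌊1057/17^2⌋ = ⌊1057/289⌋ = 3
(the next term ⌊1057/17^3⌋ = 0, terminating the sum). Summing: v_17(1057!) = 62 + 3 = 65.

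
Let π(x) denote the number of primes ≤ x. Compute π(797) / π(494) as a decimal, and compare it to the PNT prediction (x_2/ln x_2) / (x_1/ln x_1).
π(797)/π(494) = 139/94 ≈ 1.4787;  PNT prediction ≈ 1.4979.

π(494) = 94 and π(797) = 139, so π(797)/π(494) ≈ 1.4787. The PNT-predicted ratio is (797/ln(797)) / (494/ln(494)) ≈ 1.4979. The two agree to within a few percent, as expected.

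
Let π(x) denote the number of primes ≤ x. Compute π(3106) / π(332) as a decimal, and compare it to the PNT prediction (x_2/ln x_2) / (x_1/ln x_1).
π(3106)/π(332) = 442/67 ≈ 6.5970;  PNT prediction ≈ 6.7540.

π(332) = 67 and π(3106) = 442, so π(3106)/π(332) ≈ 6.5970. The PNT-predicted ratio is (3106/ln(3106)) / (332/ln(332)) ≈ 6.7540. The two agree to within a few percent, as expected.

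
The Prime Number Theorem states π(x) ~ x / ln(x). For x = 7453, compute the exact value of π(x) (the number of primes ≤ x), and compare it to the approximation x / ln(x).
π(7453) = 943;  x/ln(x) ≈ 835.88;  relative error ≈ 11.36%.

Directly count primes up to 7453: π(7453) = 943. The PNT approximation gives 7453/ln(7453) ≈ 7453/8.91637 ≈ 835.88. Relative error (π(x) − x/ln(x)) / π(x) ≈ 11.36%; the approximation is known to undercount slightly (Li(x) is a better estimate).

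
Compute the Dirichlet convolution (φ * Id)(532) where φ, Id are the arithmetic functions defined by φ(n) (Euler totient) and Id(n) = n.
(φ * Id)(532) = 3848

Divisors of 532: [1, 2, 4, 7, 14, 19, 28, 38, 76, 133, 266, 532]. For each d | 532:
  d = 1: φ(1) · Id(532/1) = 1 · 532 = 532
  d = 2: φ(2) · Id(532/2) = 1 · 266 = 266
  d = 4: φ(4) · Id(532/4) = 2 · 133 = 266
  d = 7: φ(7) · Id(532/7) = 6 · 76 = 456
  d = 14: φ(14) · Id(532/14) = 6 · 38 = 228
  d = 19: φ(19) · Id(532/19) = 18 · 28 = 504
  d = 28: φ(28) · Id(532/28) = 12 · 19 = 228
  d = 38: φ(38) · Id(532/38) = 18 · 14 = 252
  d = 76: φ(76) · Id(532/76) = 36 · 7 = 252
  d = 133: φ(133) · Id(532/133) = 108 · 4 = 432
  d = 266: φ(266) · Id(532/266) = 108 · 2 = 216
  d = 532: φ(532) · Id(532/532) = 216 · 1 = 216
Summing: (φ * Id)(532) = 532 + 266 + 266 + 456 + 228 + 504 + 228 + 252 + 252 + 432 + 216 + 216 = 3848.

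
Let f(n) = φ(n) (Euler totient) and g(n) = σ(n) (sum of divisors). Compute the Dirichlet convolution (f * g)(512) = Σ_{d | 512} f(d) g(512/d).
(φ * σ)(512) = 5120

Divisors of 512: [1, 2, 4, 8, 16, 32, 64, 128, 256, 512]. For each d | 512:
  d = 1: φ(1) · σ(512/1) = 1 · 1023 = 1023
  d = 2: φ(2) · σ(512/2) = 1 · 511 = 511
  d = 4: φ(4) · σ(512/4) = 2 · 255 = 510
  d = 8: φ(8) · σ(512/8) = 4 · 127 = 508
  d = 16: φ(16) · σ(512/16) = 8 · 63 = 504
  d = 32: φ(32) · σ(512/32) = 16 · 31 = 496
  d = 64: φ(64) · σ(512/64) = 32 · 15 = 480
  d = 128: φ(128) · σ(512/128) = 64 · 7 = 448
  d = 256: φ(256) · σ(512/256) = 128 · 3 = 384
  d = 512: φ(512) · σ(512/512) = 256 · 1 = 256
Summing: (φ * σ)(512) = 1023 + 511 + 510 + 508 + 504 + 496 + 480 + 448 + 384 + 256 = 5120.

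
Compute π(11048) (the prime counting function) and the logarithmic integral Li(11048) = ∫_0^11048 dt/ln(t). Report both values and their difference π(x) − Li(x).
π(11048) = 1338;  Li(11048) ≈ 1359.30;  π(x) − Li(x) ≈ -21.30.

Direct count of primes ≤ 11048 gives π(11048) = 1338. Numerical evaluation of the logarithmic integral gives Li(11048) ≈ 1359.30. The difference π(x) − Li(x) ≈ -21.30 is typically negative for small/moderate x (Li(x) overestimates), though Littlewood's theorem shows this sign changes infinitely often.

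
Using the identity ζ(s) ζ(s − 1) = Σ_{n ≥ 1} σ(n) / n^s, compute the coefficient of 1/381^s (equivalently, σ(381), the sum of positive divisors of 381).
σ(381) = 512

In the product (Σ m^0/m^s)(Σ k / k^s) = Σ (Σ_{d | n} d) / n^s, the coefficient of 1/n^s is σ(n) = Σ_{d | n} d. For n = 381, divisors are [1, 3, 127, 381]; summing: σ(381) = 512.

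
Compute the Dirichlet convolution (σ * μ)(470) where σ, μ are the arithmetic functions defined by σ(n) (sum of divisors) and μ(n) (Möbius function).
(σ * μ)(470) = 470

Divisors of 470: [1, 2, 5, 10, 47, 94, 235, 470]. For each d | 470:
  d = 1: σ(1) · μ(470/1) = 1 · -1 = -1
  d = 2: σ(2) · μ(470/2) = 3 · 1 = 3
  d = 5: σ(5) · μ(470/5) = 6 · 1 = 6
  d = 10: σ(10) · μ(470/10) = 18 · -1 = -18
  d = 47: σ(47) · μ(470/47) = 48 · 1 = 48
  d = 94: σ(94) · μ(470/94) = 144 · -1 = -144
  d = 235: σ(235) · μ(470/235) = 288 · -1 = -288
  d = 470: σ(470) · μ(470/470) = 864 · 1 = 864
Summing: (σ * μ)(470) = -1 + 3 + 6 + -18 + 48 + -144 + -288 + 864 = 470.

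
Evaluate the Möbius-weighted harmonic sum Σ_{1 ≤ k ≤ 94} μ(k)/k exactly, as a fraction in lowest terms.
Σ μ(k)/k = 122466446403627137841531874324276/3961456982724258461775089600226385

Values of μ(k) for 1 ≤ k ≤ 94: μ(1) = 1, μ(2) = -1, μ(3) = -1, μ(5) = -1, μ(6) = 1, μ(7) = -1, μ(10) = 1, μ(11) = -1, μ(13) = -1, μ(14) = 1, μ(15) = 1, μ(17) = -1, μ(19) = -1, μ(21) = 1, μ(22) = 1, μ(23) = -1, μ(26) = 1, μ(29) = -1, μ(30) = -1, μ(31) = -1, μ(33) = 1, μ(34) = 1, μ(35) = 1, μ(37) = -1, μ(38) = 1, μ(39) = 1, μ(41) = -1, μ(42) = -1, μ(43) = -1, μ(46) = 1, μ(47) = -1, μ(51) = 1, μ(53) = -1, μ(55) = 1, μ(57) = 1, μ(58) = 1, μ(59) = -1, μ(61) = -1, μ(62) = 1, μ(65) = 1, μ(66) = -1, μ(67) = -1, μ(69) = 1, μ(70) = -1, μ(71) = -1, μ(73) = -1, μ(74) = 1, μ(77) = 1, μ(78) = -1, μ(79) = -1, μ(82) = 1, μ(83) = -1, μ(85) = 1, μ(86) = 1, μ(87) = 1, μ(89) = -1, μ(91) = 1, μ(93) = 1, μ(94) = 1, with μ = 0 on non-squarefree integers. Summing μ(k)/k for k where μ(k) ≠ 0 gives 122466446403627137841531874324276/3961456982724258461775089600226385 ≈ 0.0309. (PNT ⟺ this sum → 0 as n → ∞.)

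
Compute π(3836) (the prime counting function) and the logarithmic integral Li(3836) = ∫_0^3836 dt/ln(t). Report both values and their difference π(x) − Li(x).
π(3836) = 532;  Li(3836) ≈ 545.54;  π(x) − Li(x) ≈ -13.54.

Direct count of primes ≤ 3836 gives π(3836) = 532. Numerical evaluation of the logarithmic integral gives Li(3836) ≈ 545.54. The difference π(x) − Li(x) ≈ -13.54 is typically negative for small/moderate x (Li(x) overestimates), though Littlewood's theorem shows this sign changes infinitely often.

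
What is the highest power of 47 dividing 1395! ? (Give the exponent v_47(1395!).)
v_47(1395!) = 29

Legendre's formula: v_p(n!) = Σ_{k ≥ 1} ⌊n / p^k⌋. For p = 47, n = 1395, the terms are:
  ⌊1395/47^1⌋ = ⌊1395/47⌋ = 29
(the next term ⌊1395/47^2⌋ = 0, terminating the sum). Summing: v_47(1395!) = 29 = 29.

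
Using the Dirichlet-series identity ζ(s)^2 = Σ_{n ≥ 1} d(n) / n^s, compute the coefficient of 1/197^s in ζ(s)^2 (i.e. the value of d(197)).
d(197) = 2

ζ(s)^2 = (Σ 1/m^s)(Σ 1/k^s). The coefficient of 1/n^s in the product is the number of ordered pairs (m, k) with mk = n, which equals d(n). For n = 197, divisors are [1, 197], so d(197) = 2.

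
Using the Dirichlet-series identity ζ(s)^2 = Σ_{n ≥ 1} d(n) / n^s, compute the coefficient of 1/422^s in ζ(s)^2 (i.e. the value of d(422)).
d(422) = 4

ζ(s)^2 = (Σ 1/m^s)(Σ 1/k^s). The coefficient of 1/n^s in the product is the number of ordered pairs (m, k) with mk = n, which equals d(n). For n = 422, divisors are [1, 2, 211, 422], so d(422) = 4.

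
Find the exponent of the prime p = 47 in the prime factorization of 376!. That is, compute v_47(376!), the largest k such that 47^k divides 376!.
v_47(376!) = 8

Legendre's formula: v_p(n!) = Σ_{k ≥ 1} ⌊n / p^k⌋. For p = 47, n = 376, the terms are:
  ⌊376/47^1⌋ = ⌊376/47⌋ = 8
(the next term ⌊376/47^2⌋ = 0, terminating the sum). Summing: v_47(376!) = 8 = 8.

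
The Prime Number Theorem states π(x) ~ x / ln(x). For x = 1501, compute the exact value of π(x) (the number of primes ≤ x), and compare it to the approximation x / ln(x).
π(1501) = 239;  x/ln(x) ≈ 205.23;  relative error ≈ 14.13%.

Directly count primes up to 1501: π(1501) = 239. The PNT approximation gives 1501/ln(1501) ≈ 1501/7.31389 ≈ 205.23. Relative error (π(x) − x/ln(x)) / π(x) ≈ 14.13%; the approximation is known to undercount slightly (Li(x) is a better estimate).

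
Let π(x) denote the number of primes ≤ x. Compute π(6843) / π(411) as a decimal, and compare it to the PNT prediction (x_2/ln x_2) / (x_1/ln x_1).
π(6843)/π(411) = 881/80 ≈ 11.0125;  PNT prediction ≈ 11.3473.

π(411) = 80 and π(6843) = 881, so π(6843)/π(411) ≈ 11.0125. The PNT-predicted ratio is (6843/ln(6843)) / (411/ln(411)) ≈ 11.3473. The two agree to within a few percent, as expected.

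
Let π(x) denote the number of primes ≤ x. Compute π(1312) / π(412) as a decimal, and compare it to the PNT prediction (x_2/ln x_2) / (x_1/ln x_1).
π(1312)/π(412) = 214/80 ≈ 2.6750;  PNT prediction ≈ 2.6707.

π(412) = 80 and π(1312) = 214, so π(1312)/π(412) ≈ 2.6750. The PNT-predicted ratio is (1312/ln(1312)) / (412/ln(412)) ≈ 2.6707. The two agree to within a few percent, as expected.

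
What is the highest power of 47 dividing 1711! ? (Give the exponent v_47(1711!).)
v_47(1711!) = 36

Legendre's formula: v_p(n!) = Σ_{k ≥ 1} ⌊n / p^k⌋. For p = 47, n = 1711, the terms are:
  ⌊1711/47^1⌋ = ⌊1711/47⌋ = 36
(the next term ⌊1711/47^2⌋ = 0, terminating the sum). Summing: v_47(1711!) = 36 = 36.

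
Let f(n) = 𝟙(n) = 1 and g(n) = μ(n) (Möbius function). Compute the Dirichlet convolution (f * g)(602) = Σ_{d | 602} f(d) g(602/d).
(𝟙 * μ)(602) = 0

Divisors of 602: [1, 2, 7, 14, 43, 86, 301, 602]. For each d | 602:
  d = 1: 𝟙(1) · μ(602/1) = 1 · -1 = -1
  d = 2: 𝟙(2) · μ(602/2) = 1 · 1 = 1
  d = 7: 𝟙(7) · μ(602/7) = 1 · 1 = 1
  d = 14: 𝟙(14) · μ(602/14) = 1 · -1 = -1
  d = 43: 𝟙(43) · μ(602/43) = 1 · 1 = 1
  d = 86: 𝟙(86) · μ(602/86) = 1 · -1 = -1
  d = 301: 𝟙(301) · μ(602/301) = 1 · -1 = -1
  d = 602: 𝟙(602) · μ(602/602) = 1 · 1 = 1
Summing: (𝟙 * μ)(602) = -1 + 1 + 1 + -1 + 1 + -1 + -1 + 1 = 0.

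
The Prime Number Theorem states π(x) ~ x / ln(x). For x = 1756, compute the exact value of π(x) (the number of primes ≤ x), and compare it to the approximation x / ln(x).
π(1756) = 273;  x/ln(x) ≈ 235.05;  relative error ≈ 13.90%.

Directly count primes up to 1756: π(1756) = 273. The PNT approximation gives 1756/ln(1756) ≈ 1756/7.47079 ≈ 235.05. Relative error (π(x) − x/ln(x)) / π(x) ≈ 13.90%; the approximation is known to undercount slightly (Li(x) is a better estimate).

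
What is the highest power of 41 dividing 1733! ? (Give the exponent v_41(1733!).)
v_41(1733!) = 43

Legendre's formula: v_p(n!) = Σ_{k ≥ 1} ⌊n / p^k⌋. For p = 41, n = 1733, the terms are:
  ⌊1733/41^1⌋ = ⌊1733/41⌋ = 42
  ⌊1733/41^2⌋ = ⌊1733/1681⌋ = 1
(the next term ⌊1733/41^3⌋ = 0, terminating the sum). Summing: v_41(1733!) = 42 + 1 = 43.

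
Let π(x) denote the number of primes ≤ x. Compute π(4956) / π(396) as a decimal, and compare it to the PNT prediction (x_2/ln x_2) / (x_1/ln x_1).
π(4956)/π(396) = 662/77 ≈ 8.5974;  PNT prediction ≈ 8.7982.

π(396) = 77 and π(4956) = 662, so π(4956)/π(396) ≈ 8.5974. The PNT-predicted ratio is (4956/ln(4956)) / (396/ln(396)) ≈ 8.7982. The two agree to within a few percent, as expected.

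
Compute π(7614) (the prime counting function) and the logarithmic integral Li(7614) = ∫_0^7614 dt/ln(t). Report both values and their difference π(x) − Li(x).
π(7614) = 967;  Li(7614) ≈ 983.35;  π(x) − Li(x) ≈ -16.35.

Direct count of primes ≤ 7614 gives π(7614) = 967. Numerical evaluation of the logarithmic integral gives Li(7614) ≈ 983.35. The difference π(x) − Li(x) ≈ -16.35 is typically negative for small/moderate x (Li(x) overestimates), though Littlewood's theorem shows this sign changes infinitely often.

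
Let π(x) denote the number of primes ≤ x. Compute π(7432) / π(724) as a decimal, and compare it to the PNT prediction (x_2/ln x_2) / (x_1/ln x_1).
π(7432)/π(724) = 941/128 ≈ 7.3516;  PNT prediction ≈ 7.5833.

π(724) = 128 and π(7432) = 941, so π(7432)/π(724) ≈ 7.3516. The PNT-predicted ratio is (7432/ln(7432)) / (724/ln(724)) ≈ 7.5833. The two agree to within a few percent, as expected.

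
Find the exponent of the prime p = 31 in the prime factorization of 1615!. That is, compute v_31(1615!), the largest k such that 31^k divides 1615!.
v_31(1615!) = 53

Legendre's formula: v_p(n!) = Σ_{k ≥ 1} ⌊n / p^k⌋. For p = 31, n = 1615, the terms are:
  ⌊1615/31^1⌋ = ⌊1615/31⌋ = 52
  ⌊1615/31^2⌋ = ⌊1615/961⌋ = 1
(the next term ⌊1615/31^3⌋ = 0, terminating the sum). Summing: v_31(1615!) = 52 + 1 = 53.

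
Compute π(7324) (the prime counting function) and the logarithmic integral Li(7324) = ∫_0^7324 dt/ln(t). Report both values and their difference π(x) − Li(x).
π(7324) = 933;  Li(7324) ≈ 950.83;  π(x) − Li(x) ≈ -17.83.

Direct count of primes ≤ 7324 gives π(7324) = 933. Numerical evaluation of the logarithmic integral gives Li(7324) ≈ 950.83. The difference π(x) − Li(x) ≈ -17.83 is typically negative for small/moderate x (Li(x) overestimates), though Littlewood's theorem shows this sign changes infinitely often.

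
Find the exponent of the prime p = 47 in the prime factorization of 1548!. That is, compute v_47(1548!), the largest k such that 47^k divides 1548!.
v_47(1548!) = 32

Legendre's formula: v_p(n!) = Σ_{k ≥ 1} ⌊n / p^k⌋. For p = 47, n = 1548, the terms are:
  ⌊1548/47^1⌋ = ⌊1548/47⌋ = 32
(the next term ⌊1548/47^2⌋ = 0, terminating the sum). Summing: v_47(1548!) = 32 = 32.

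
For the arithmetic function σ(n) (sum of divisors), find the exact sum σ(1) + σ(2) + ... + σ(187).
Σ_{n ≤ 187} σ(n) = 28774

Compute σ(n) for each 1 ≤ n ≤ 187: σ(1) = 1, σ(2) = 3, σ(3) = 4, σ(4) = 7, σ(5) = 6, σ(6) = 12, σ(7) = 8, σ(8) = 15, σ(9) = 13, σ(10) = 18, σ(11) = 12, σ(12) = 28, σ(13) = 14, σ(14) = 24, σ(15) = 24, σ(16) = 31, σ(17) = 18, σ(18) = 39, σ(19) = 20, σ(20) = 42, σ(21) = 32, σ(22) = 36, σ(23) = 24, σ(24) = 60, σ(25) = 31, σ(26) = 42, σ(27) = 40, σ(28) = 56, σ(29) = 30, σ(30) = 72, σ(31) = 32, σ(32) = 63, σ(33) = 48, σ(34) = 54, σ(35) = 48, σ(36) = 91, σ(37) = 38, σ(38) = 60, σ(39) = 56, σ(40) = 90, σ(41) = 42, σ(42) = 96, σ(43) = 44, σ(44) = 84, σ(45) = 78, σ(46) = 72, σ(47) = 48, σ(48) = 124, σ(49) = 57, σ(50) = 93, σ(51) = 72, σ(52) = 98, σ(53) = 54, σ(54) = 120, σ(55) = 72, σ(56) = 120, σ(57) = 80, σ(58) = 90, σ(59) = 60, σ(60) = 168, σ(61) = 62, σ(62) = 96, σ(63) = 104, σ(64) = 127, σ(65) = 84, σ(66) = 144, σ(67) = 68, σ(68) = 126, σ(69) = 96, σ(70) = 144, σ(71) = 72, σ(72) = 195, σ(73) = 74, σ(74) = 114, σ(75) = 124, σ(76) = 140, σ(77) = 96, σ(78) = 168, σ(79) = 80, σ(80) = 186, σ(81) = 121, σ(82) = 126, σ(83) = 84, σ(84) = 224, σ(85) = 108, σ(86) = 132, σ(87) = 120, σ(88) = 180, σ(89) = 90, σ(90) = 234, σ(91) = 112, σ(92) = 168, σ(93) = 128, σ(94) = 144, σ(95) = 120, σ(96) = 252, σ(97) = 98, σ(98) = 171, σ(99) = 156, σ(100) = 217, σ(101) = 102, σ(102) = 216, σ(103) = 104, σ(104) = 210, σ(105) = 192, σ(106) = 162, σ(107) = 108, σ(108) = 280, σ(109) = 110, σ(110) = 216, σ(111) = 152, σ(112) = 248, σ(113) = 114, σ(114) = 240, σ(115) = 144, σ(116) = 210, σ(117) = 182, σ(118) = 180, σ(119) = 144, σ(120) = 360, σ(121) = 133, σ(122) = 186, σ(123) = 168, σ(124) = 224, σ(125) = 156, σ(126) = 312, σ(127) = 128, σ(128) = 255, σ(129) = 176, σ(130) = 252, σ(131) = 132, σ(132) = 336, σ(133) = 160, σ(134) = 204, σ(135) = 240, σ(136) = 270, σ(137) = 138, σ(138) = 288, σ(139) = 140, σ(140) = 336, σ(141) = 192, σ(142) = 216, σ(143) = 168, σ(144) = 403, σ(145) = 180, σ(146) = 222, σ(147) = 228, σ(148) = 266, σ(149) = 150, σ(150) = 372, σ(151) = 152, σ(152) = 300, σ(153) = 234, σ(154) = 288, σ(155) = 192, σ(156) = 392, σ(157) = 158, σ(158) = 240, σ(159) = 216, σ(160) = 378, σ(161) = 192, σ(162) = 363, σ(163) = 164, σ(164) = 294, σ(165) = 288, σ(166) = 252, σ(167) = 168, σ(168) = 480, σ(169) = 183, σ(170) = 324, σ(171) = 260, σ(172) = 308, σ(173) = 174, σ(174) = 360, σ(175) = 248, σ(176) = 372, σ(177) = 240, σ(178) = 270, σ(179) = 180, σ(180) = 546, σ(181) = 182, σ(182) = 336, σ(183) = 248, σ(184) = 360, σ(185) = 228, σ(186) = 384, σ(187) = 216. Summing all 187 values: 28774. (Average order: Σ_{n ≤ x} σ(n) ~ (π²/12) x². For x = 187, (π²/12)·187² ≈ 28760.85.)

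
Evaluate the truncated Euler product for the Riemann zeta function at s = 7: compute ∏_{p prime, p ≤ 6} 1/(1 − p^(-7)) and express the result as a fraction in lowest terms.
∏ = 2733750000/2711117641

The primes p ≤ 6 are [2, 3, 5]. For each prime, (1 − 1/p^7)^(-1) = p^7 / (p^7 − 1). The product is (1 − 1/2^7)^(-1), (1 − 1/3^7)^(-1), (1 − 1/5^7)^(-1) = ∏ p^7 / (p^7 − 1) = 2733750000/2711117641.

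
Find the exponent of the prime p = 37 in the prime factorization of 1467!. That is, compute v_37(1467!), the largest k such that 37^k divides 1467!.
v_37(1467!) = 40

Legendre's formula: v_p(n!) = Σ_{k ≥ 1} ⌊n / p^k⌋. For p = 37, n = 1467, the terms are:
  ⌊1467/37^1⌋ = ⌊1467/37⌋ = 39
  ⌊1467/37^2⌋ = ⌊1467/1369⌋ = 1
(the next term ⌊1467/37^3⌋ = 0, terminating the sum). Summing: v_37(1467!) = 39 + 1 = 40.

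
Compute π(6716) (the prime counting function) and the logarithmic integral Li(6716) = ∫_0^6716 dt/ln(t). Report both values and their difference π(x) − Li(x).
π(6716) = 866;  Li(6716) ≈ 882.18;  π(x) − Li(x) ≈ -16.18.

Direct count of primes ≤ 6716 gives π(6716) = 866. Numerical evaluation of the logarithmic integral gives Li(6716) ≈ 882.18. The difference π(x) − Li(x) ≈ -16.18 is typically negative for small/moderate x (Li(x) overestimates), though Littlewood's theorem shows this sign changes infinitely often.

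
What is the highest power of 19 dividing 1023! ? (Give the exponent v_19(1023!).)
v_19(1023!) = 55

Legendre's formula: v_p(n!) = Σ_{k ≥ 1} ⌊n / p^k⌋. For p = 19, n = 1023, the terms are:
  ⌊1023/19^1⌋ = ⌊1023/19⌋ = 53
  ⌊1023/19^2⌋ = ⌊1023/361⌋ = 2
(the next term ⌊1023/19^3⌋ = 0, terminating the sum). Summing: v_19(1023!) = 53 + 2 = 55.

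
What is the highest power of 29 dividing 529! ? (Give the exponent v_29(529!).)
v_29(529!) = 18

Legendre's formula: v_p(n!) = Σ_{k ≥ 1} ⌊n / p^k⌋. For p = 29, n = 529, the terms are:
  ⌊529/29^1⌋ = ⌊529/29⌋ = 18
(the next term ⌊529/29^2⌋ = 0, terminating the sum). Summing: v_29(529!) = 18 = 18.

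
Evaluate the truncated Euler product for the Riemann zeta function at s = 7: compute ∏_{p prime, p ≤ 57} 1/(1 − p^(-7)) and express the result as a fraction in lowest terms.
∏ = 72859781352345946164271325208512748367496302513429047898775811498046799405380225394802980517015901501332936608125/72256491859259542003929080814473893559535113224475133477501839873036689289530416476883582246279412849505472872448

The primes p ≤ 57 are [2, 3, 5, 7, 11, 13, 17, 19, 23, 29, 31, 37, 41, 43, 47, 53]. For each prime, (1 − 1/p^7)^(-1) = p^7 / (p^7 − 1). The product is (1 − 1/2^7)^(-1), (1 − 1/3^7)^(-1), (1 − 1/5^7)^(-1), (1 − 1/7^7)^(-1), (1 − 1/11^7)^(-1), (1 − 1/13^7)^(-1), (1 − 1/17^7)^(-1), (1 − 1/19^7)^(-1), (1 − 1/23^7)^(-1), (1 − 1/29^7)^(-1), (1 − 1/31^7)^(-1), (1 − 1/37^7)^(-1), (1 − 1/41^7)^(-1), (1 − 1/43^7)^(-1), (1 − 1/47^7)^(-1), (1 − 1/53^7)^(-1) = ∏ p^7 / (p^7 − 1) = 72859781352345946164271325208512748367496302513429047898775811498046799405380225394802980517015901501332936608125/72256491859259542003929080814473893559535113224475133477501839873036689289530416476883582246279412849505472872448.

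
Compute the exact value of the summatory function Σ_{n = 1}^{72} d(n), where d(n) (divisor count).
Σ_{n ≤ 72} d(n) = 326

Compute d(n) for each 1 ≤ n ≤ 72: d(1) = 1, d(2) = 2, d(3) = 2, d(4) = 3, d(5) = 2, d(6) = 4, d(7) = 2, d(8) = 4, d(9) = 3, d(10) = 4, d(11) = 2, d(12) = 6, d(13) = 2, d(14) = 4, d(15) = 4, d(16) = 5, d(17) = 2, d(18) = 6, d(19) = 2, d(20) = 6, d(21) = 4, d(22) = 4, d(23) = 2, d(24) = 8, d(25) = 3, d(26) = 4, d(27) = 4, d(28) = 6, d(29) = 2, d(30) = 8, d(31) = 2, d(32) = 6, d(33) = 4, d(34) = 4, d(35) = 4, d(36) = 9, d(37) = 2, d(38) = 4, d(39) = 4, d(40) = 8, d(41) = 2, d(42) = 8, d(43) = 2, d(44) = 6, d(45) = 6, d(46) = 4, d(47) = 2, d(48) = 10, d(49) = 3, d(50) = 6, d(51) = 4, d(52) = 6, d(53) = 2, d(54) = 8, d(55) = 4, d(56) = 8, d(57) = 4, d(58) = 4, d(59) = 2, d(60) = 12, d(61) = 2, d(62) = 4, d(63) = 6, d(64) = 7, d(65) = 4, d(66) = 8, d(67) = 2, d(68) = 6, d(69) = 4, d(70) = 8, d(71) = 2, d(72) = 12. Summing all 72 values: 326. (Dirichlet's divisor formula: Σ_{n ≤ x} d(n) = x ln(x) + (2γ − 1) x + O(√x). For x = 72, the asymptotic estimate is ≈ 319.04.)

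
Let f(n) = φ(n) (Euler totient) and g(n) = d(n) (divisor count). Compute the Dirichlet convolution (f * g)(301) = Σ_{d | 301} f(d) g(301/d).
(φ * d)(301) = 352

Divisors of 301: [1, 7, 43, 301]. For each d | 301:
  d = 1: φ(1) · d(301/1) = 1 · 4 = 4
  d = 7: φ(7) · d(301/7) = 6 · 2 = 12
  d = 43: φ(43) · d(301/43) = 42 · 2 = 84
  d = 301: φ(301) · d(301/301) = 252 · 1 = 252
Summing: (φ * d)(301) = 4 + 12 + 84 + 252 = 352.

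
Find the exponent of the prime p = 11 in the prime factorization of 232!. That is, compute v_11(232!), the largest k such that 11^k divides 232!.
v_11(232!) = 22

Legendre's formula: v_p(n!) = Σ_{k ≥ 1} ⌊n / p^k⌋. For p = 11, n = 232, the terms are:
  ⌊232/11^1⌋ = ⌊232/11⌋ = 21
  ⌊232/11^2⌋ = ⌊232/121⌋ = 1
(the next term ⌊232/11^3⌋ = 0, terminating the sum). Summing: v_11(232!) = 21 + 1 = 22.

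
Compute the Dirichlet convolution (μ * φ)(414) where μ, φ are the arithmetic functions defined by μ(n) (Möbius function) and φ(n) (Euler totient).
(μ * φ)(414) = 0

Divisors of 414: [1, 2, 3, 6, 9, 18, 23, 46, 69, 138, 207, 414]. For each d | 414:
  d = 1: μ(1) · φ(414/1) = 1 · 132 = 132
  d = 2: μ(2) · φ(414/2) = -1 · 132 = -132
  d = 3: μ(3) · φ(414/3) = -1 · 44 = -44
  d = 6: μ(6) · φ(414/6) = 1 · 44 = 44
  d = 9: μ(9) · φ(414/9) = 0 · 22 = 0
  d = 18: μ(18) · φ(414/18) = 0 · 22 = 0
  d = 23: μ(23) · φ(414/23) = -1 · 6 = -6
  d = 46: μ(46) · φ(414/46) = 1 · 6 = 6
  d = 69: μ(69) · φ(414/69) = 1 · 2 = 2
  d = 138: μ(138) · φ(414/138) = -1 · 2 = -2
  d = 207: μ(207) · φ(414/207) = 0 · 1 = 0
  d = 414: μ(414) · φ(414/414) = 0 · 1 = 0
Summing: (μ * φ)(414) = 132 + -132 + -44 + 44 + 0 + 0 + -6 + 6 + 2 + -2 + 0 + 0 = 0.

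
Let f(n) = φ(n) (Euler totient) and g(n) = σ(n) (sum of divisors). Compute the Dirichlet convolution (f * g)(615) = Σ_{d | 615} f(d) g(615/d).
(φ * σ)(615) = 4920

Divisors of 615: [1, 3, 5, 15, 41, 123, 205, 615]. For each d | 615:
  d = 1: φ(1) · σ(615/1) = 1 · 1008 = 1008
  d = 3: φ(3) · σ(615/3) = 2 · 252 = 504
  d = 5: φ(5) · σ(615/5) = 4 · 168 = 672
  d = 15: φ(15) · σ(615/15) = 8 · 42 = 336
  d = 41: φ(41) · σ(615/41) = 40 · 24 = 960
  d = 123: φ(123) · σ(615/123) = 80 · 6 = 480
  d = 205: φ(205) · σ(615/205) = 160 · 4 = 640
  d = 615: φ(615) · σ(615/615) = 320 · 1 = 320
Summing: (φ * σ)(615) = 1008 + 504 + 672 + 336 + 960 + 480 + 640 + 320 = 4920.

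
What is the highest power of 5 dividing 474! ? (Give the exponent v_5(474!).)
v_5(474!) = 115

Legendre's formula: v_p(n!) = Σ_{k ≥ 1} ⌊n / p^k⌋. For p = 5, n = 474, the terms are:
  ⌊474/5^1⌋ = ⌊474/5⌋ = 94
  ⌊474/5^2⌋ = ⌊474/25⌋ = 18
  ⌊474/5^3⌋ = ⌊474/125⌋ = 3
(the next term ⌊474/5^4⌋ = 0, terminating the sum). Summing: v_5(474!) = 94 + 18 + 3 = 115.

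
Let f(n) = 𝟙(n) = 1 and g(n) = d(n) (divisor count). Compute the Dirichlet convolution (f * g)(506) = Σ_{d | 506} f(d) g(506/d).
(𝟙 * d)(506) = 27

Divisors of 506: [1, 2, 11, 22, 23, 46, 253, 506]. For each d | 506:
  d = 1: 𝟙(1) · d(506/1) = 1 · 8 = 8
  d = 2: 𝟙(2) · d(506/2) = 1 · 4 = 4
  d = 11: 𝟙(11) · d(506/11) = 1 · 4 = 4
  d = 22: 𝟙(22) · d(506/22) = 1 · 2 = 2
  d = 23: 𝟙(23) · d(506/23) = 1 · 4 = 4
  d = 46: 𝟙(46) · d(506/46) = 1 · 2 = 2
  d = 253: 𝟙(253) · d(506/253) = 1 · 2 = 2
  d = 506: 𝟙(506) · d(506/506) = 1 · 1 = 1
Summing: (𝟙 * d)(506) = 8 + 4 + 4 + 2 + 4 + 2 + 2 + 1 = 27.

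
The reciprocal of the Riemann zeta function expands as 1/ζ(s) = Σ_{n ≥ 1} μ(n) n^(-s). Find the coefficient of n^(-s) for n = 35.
μ(35) = 1

Factor n = 35 = 5 · 7. μ(n) = 0 if any exponent ≥ 2 (not squarefree); otherwise μ(n) = (−1)^{ω(n)} where ω(n) is the number of distinct prime factors. Applying: μ(35) = 1.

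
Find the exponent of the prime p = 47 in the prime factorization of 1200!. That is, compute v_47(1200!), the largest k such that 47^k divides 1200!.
v_47(1200!) = 25

Legendre's formula: v_p(n!) = Σ_{k ≥ 1} ⌊n / p^k⌋. For p = 47, n = 1200, the terms are:
  ⌊1200/47^1⌋ = ⌊1200/47⌋ = 25
(the next term ⌊1200/47^2⌋ = 0, terminating the sum). Summing: v_47(1200!) = 25 = 25.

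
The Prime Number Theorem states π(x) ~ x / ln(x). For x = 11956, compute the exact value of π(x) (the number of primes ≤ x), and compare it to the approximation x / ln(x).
π(11956) = 1433;  x/ln(x) ≈ 1273.41;  relative error ≈ 11.14%.

Directly count primes up to 11956: π(11956) = 1433. The PNT approximation gives 11956/ln(11956) ≈ 11956/9.38899 ≈ 1273.41. Relative error (π(x) − x/ln(x)) / π(x) ≈ 11.14%; the approximation is known to undercount slightly (Li(x) is a better estimate).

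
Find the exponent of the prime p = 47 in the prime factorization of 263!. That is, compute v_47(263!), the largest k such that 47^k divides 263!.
v_47(263!) = 5

Legendre's formula: v_p(n!) = Σ_{k ≥ 1} ⌊n / p^k⌋. For p = 47, n = 263, the terms are:
  ⌊263/47^1⌋ = ⌊263/47⌋ = 5
(the next term ⌊263/47^2⌋ = 0, terminating the sum). Summing: v_47(263!) = 5 = 5.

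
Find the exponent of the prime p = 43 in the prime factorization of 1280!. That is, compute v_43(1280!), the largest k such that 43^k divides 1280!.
v_43(1280!) = 29

Legendre's formula: v_p(n!) = Σ_{k ≥ 1} ⌊n / p^k⌋. For p = 43, n = 1280, the terms are:
  ⌊1280/43^1⌋ = ⌊1280/43⌋ = 29
(the next term ⌊1280/43^2⌋ = 0, terminating the sum). Summing: v_43(1280!) = 29 = 29.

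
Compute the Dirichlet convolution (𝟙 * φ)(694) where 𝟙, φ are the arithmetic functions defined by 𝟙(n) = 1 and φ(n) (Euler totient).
(𝟙 * φ)(694) = 694

Divisors of 694: [1, 2, 347, 694]. For each d | 694:
  d = 1: 𝟙(1) · φ(694/1) = 1 · 346 = 346
  d = 2: 𝟙(2) · φ(694/2) = 1 · 346 = 346
  d = 347: 𝟙(347) · φ(694/347) = 1 · 1 = 1
  d = 694: 𝟙(694) · φ(694/694) = 1 · 1 = 1
Summing: (𝟙 * φ)(694) = 346 + 346 + 1 + 1 = 694.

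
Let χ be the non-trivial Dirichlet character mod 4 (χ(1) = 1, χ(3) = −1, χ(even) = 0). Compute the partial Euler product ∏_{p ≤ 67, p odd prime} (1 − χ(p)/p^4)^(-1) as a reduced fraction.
∏ = 1651066280281380138536686837541579766361280941939967829361597654494040671703/1669523570694536178861740034086625672835197425049896317943747132528787456000

The odd primes p ≤ 67 are [3, 5, 7, 11, 13, 17, 19, 23, 29, 31, 37, 41, 43, 47, 53, 59, 61, 67]. For each, χ(p) = 1 if p ≡ 1 mod 4, χ(p) = −1 if p ≡ 3 mod 4. Taking (1 − χ(p)/p^4)^(-1) = p^4/(p^4 − χ(p)): (1 − (-1)/3^4)^(-1) · (1 − (1)/5^4)^(-1) · (1 − (-1)/7^4)^(-1) · (1 − (-1)/11^4)^(-1) · (1 − (1)/13^4)^(-1) · (1 − (1)/17^4)^(-1) · (1 − (-1)/19^4)^(-1) · (1 − (-1)/23^4)^(-1) · (1 − (1)/29^4)^(-1) · (1 − (-1)/31^4)^(-1) · (1 − (1)/37^4)^(-1) · (1 − (1)/41^4)^(-1) · (1 − (-1)/43^4)^(-1) · (1 − (-1)/47^4)^(-1) · (1 − (1)/53^4)^(-1) · (1 − (-1)/59^4)^(-1) · (1 − (1)/61^4)^(-1) · (1 − (-1)/67^4)^(-1) = 1651066280281380138536686837541579766361280941939967829361597654494040671703/1669523570694536178861740034086625672835197425049896317943747132528787456000.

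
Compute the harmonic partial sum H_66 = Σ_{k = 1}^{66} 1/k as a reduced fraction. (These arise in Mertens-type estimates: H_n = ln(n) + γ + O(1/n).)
H_66 = 209060999005535159677640233/43787662374178602500420800

Direct summation: H_66 = 1 + 1/2 + ... + 1/66. The least common denominator is lcm(1, ..., 66) = 1182266884102822267511361600; over this denominator the numerator is 1182266884102822267511361600 + 591133442051411133755680800 + 394088961367607422503787200 + 295566721025705566877840400 + 236453376820564453502272320 + 197044480683803711251893600 + 168895269157546038215908800 + 147783360512852783438920200 + 131362987122535807501262400 + 118226688410282226751136160 + 107478807645711115228305600 + 98522240341901855625946800 + 90943606469447866731643200 + 84447634578773019107954400 + 78817792273521484500757440 + 73891680256426391719460100 + 69545110829577780441844800 + 65681493561267903750631200 + 62224572847516961447966400 + 59113344205141113375568080 + 56298423052515346071969600 + 53739403822855557614152800 + 51402908004470533370059200 + 49261120170950927812973400 + 47290675364112890700454464 + 45471803234723933365821600 + 43787662374178602500420800 + 42223817289386509553977200 + 40767823589752491983150400 + 39408896136760742250378720 + 38137641422671686048753600 + 36945840128213195859730050 + 35826269215237038409435200 + 34772555414788890220922400 + 33779053831509207643181760 + 32840746780633951875315600 + 31953159029806007230036800 + 31112286423758480723983200 + 30314535489815955577214400 + 29556672102570556687784040 + 28835777661044445549057600 + 28149211526257673035984800 + 27494578700065634128171200 + 26869701911427778807076400 + 26272597424507161500252480 + 25701454002235266685029600 + 25154614555379197181092800 + 24630560085475463906486700 + 24127895593935148316558400 + 23645337682056445350227232 + 23181703609859260147281600 + 22735901617361966682910800 + 22306922341562684292667200 + 21893831187089301250210400 + 21495761529142223045661120 + 21111908644693254776988600 + 20741524282505653815988800 + 20383911794876245991575200 + 20038421764454614703582400 + 19704448068380371125189360 + 19381424329554463401825600 + 19068820711335843024376800 + 18766141017505115357323200 + 18472920064106597929865025 + 18188721293889573346328640 + 17913134607618519204717600 = 5644646973149449311296286291, so H_66 = 5644646973149449311296286291/1182266884102822267511361600; reducing by gcd(5644646973149449311296286291, 1182266884102822267511361600) = 27 gives 209060999005535159677640233/43787662374178602500420800 ≈ 4.77443. (The PNT-adjacent estimate ln(66) + γ ≈ 4.76687 matches within O(1/n).)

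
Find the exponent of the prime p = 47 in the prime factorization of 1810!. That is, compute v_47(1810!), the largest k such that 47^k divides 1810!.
v_47(1810!) = 38

Legendre's formula: v_p(n!) = Σ_{k ≥ 1} ⌊n / p^k⌋. For p = 47, n = 1810, the terms are:
  ⌊1810/47^1⌋ = ⌊1810/47⌋ = 38
(the next term ⌊1810/47^2⌋ = 0, terminating the sum). Summing: v_47(1810!) = 38 = 38.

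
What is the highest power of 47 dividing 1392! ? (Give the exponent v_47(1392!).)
v_47(1392!) = 29

Legendre's formula: v_p(n!) = Σ_{k ≥ 1} ⌊n / p^k⌋. For p = 47, n = 1392, the terms are:
  ⌊1392/47^1⌋ = ⌊1392/47⌋ = 29
(the next term ⌊1392/47^2⌋ = 0, terminating the sum). Summing: v_47(1392!) = 29 = 29.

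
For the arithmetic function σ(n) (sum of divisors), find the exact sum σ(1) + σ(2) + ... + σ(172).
Σ_{n ≤ 172} σ(n) = 24430

Compute σ(n) for each 1 ≤ n ≤ 172: σ(1) = 1, σ(2) = 3, σ(3) = 4, σ(4) = 7, σ(5) = 6, σ(6) = 12, σ(7) = 8, σ(8) = 15, σ(9) = 13, σ(10) = 18, σ(11) = 12, σ(12) = 28, σ(13) = 14, σ(14) = 24, σ(15) = 24, σ(16) = 31, σ(17) = 18, σ(18) = 39, σ(19) = 20, σ(20) = 42, σ(21) = 32, σ(22) = 36, σ(23) = 24, σ(24) = 60, σ(25) = 31, σ(26) = 42, σ(27) = 40, σ(28) = 56, σ(29) = 30, σ(30) = 72, σ(31) = 32, σ(32) = 63, σ(33) = 48, σ(34) = 54, σ(35) = 48, σ(36) = 91, σ(37) = 38, σ(38) = 60, σ(39) = 56, σ(40) = 90, σ(41) = 42, σ(42) = 96, σ(43) = 44, σ(44) = 84, σ(45) = 78, σ(46) = 72, σ(47) = 48, σ(48) = 124, σ(49) = 57, σ(50) = 93, σ(51) = 72, σ(52) = 98, σ(53) = 54, σ(54) = 120, σ(55) = 72, σ(56) = 120, σ(57) = 80, σ(58) = 90, σ(59) = 60, σ(60) = 168, σ(61) = 62, σ(62) = 96, σ(63) = 104, σ(64) = 127, σ(65) = 84, σ(66) = 144, σ(67) = 68, σ(68) = 126, σ(69) = 96, σ(70) = 144, σ(71) = 72, σ(72) = 195, σ(73) = 74, σ(74) = 114, σ(75) = 124, σ(76) = 140, σ(77) = 96, σ(78) = 168, σ(79) = 80, σ(80) = 186, σ(81) = 121, σ(82) = 126, σ(83) = 84, σ(84) = 224, σ(85) = 108, σ(86) = 132, σ(87) = 120, σ(88) = 180, σ(89) = 90, σ(90) = 234, σ(91) = 112, σ(92) = 168, σ(93) = 128, σ(94) = 144, σ(95) = 120, σ(96) = 252, σ(97) = 98, σ(98) = 171, σ(99) = 156, σ(100) = 217, σ(101) = 102, σ(102) = 216, σ(103) = 104, σ(104) = 210, σ(105) = 192, σ(106) = 162, σ(107) = 108, σ(108) = 280, σ(109) = 110, σ(110) = 216, σ(111) = 152, σ(112) = 248, σ(113) = 114, σ(114) = 240, σ(115) = 144, σ(116) = 210, σ(117) = 182, σ(118) = 180, σ(119) = 144, σ(120) = 360, σ(121) = 133, σ(122) = 186, σ(123) = 168, σ(124) = 224, σ(125) = 156, σ(126) = 312, σ(127) = 128, σ(128) = 255, σ(129) = 176, σ(130) = 252, σ(131) = 132, σ(132) = 336, σ(133) = 160, σ(134) = 204, σ(135) = 240, σ(136) = 270, σ(137) = 138, σ(138) = 288, σ(139) = 140, σ(140) = 336, σ(141) = 192, σ(142) = 216, σ(143) = 168, σ(144) = 403, σ(145) = 180, σ(146) = 222, σ(147) = 228, σ(148) = 266, σ(149) = 150, σ(150) = 372, σ(151) = 152, σ(152) = 300, σ(153) = 234, σ(154) = 288, σ(155) = 192, σ(156) = 392, σ(157) = 158, σ(158) = 240, σ(159) = 216, σ(160) = 378, σ(161) = 192, σ(162) = 363, σ(163) = 164, σ(164) = 294, σ(165) = 288, σ(166) = 252, σ(167) = 168, σ(168) = 480, σ(169) = 183, σ(170) = 324, σ(171) = 260, σ(172) = 308. Summing all 172 values: 24430. (Average order: Σ_{n ≤ x} σ(n) ~ (π²/12) x². For x = 172, (π²/12)·172² ≈ 24331.86.)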